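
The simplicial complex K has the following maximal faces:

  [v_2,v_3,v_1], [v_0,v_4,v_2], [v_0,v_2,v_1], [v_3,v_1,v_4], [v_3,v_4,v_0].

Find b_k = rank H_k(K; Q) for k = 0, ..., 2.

b_0 = 1, b_1 = 1, b_2 = 0.

K has 5 vertices, 10 edges, 5 triangles.
rank ∂_0 = 0, rank ∂_1 = 4 ⇒ b_0 = 5 − 0 − 4 = 1; all invariant factors of ∂_1 are 1 so no torsion. So H_0 ≅ Z.
rank ∂_1 = 4, rank ∂_2 = 5 ⇒ b_1 = 10 − 4 − 5 = 1; all invariant factors of ∂_2 are 1 so no torsion. So H_1 ≅ Z.
rank ∂_2 = 5, rank ∂_3 = 0 ⇒ b_2 = 5 − 5 − 0 = 0. So H_2 ≅ 0.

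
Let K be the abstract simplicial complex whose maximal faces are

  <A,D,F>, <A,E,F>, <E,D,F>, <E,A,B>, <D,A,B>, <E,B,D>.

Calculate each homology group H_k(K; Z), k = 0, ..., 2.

Fix the vertex order A < B < D < E < F and write every simplex with vertices in increasing order. Then dim K = 2 and the simplices of K are:

  0-simplices (5): A, B, D, E, F
  1-simplices (9): AB, AD, AE, AF, BD, BE, DE, DF, EF
  2-simplices (6): ABD, ABE, ADF, AEF, BDE, DEF

so the chain groups are C_0 ≅ Z^5, C_1 ≅ Z^9, C_2 ≅ Z^6.

The boundary map ∂_1: C_1 → C_0 sends each edge [p,q] (with p < q) to q − p. For instance
  ∂BD = D − B.
This gives a 5×9 integer matrix of rank 4; reducing to Smith normal form yields diagonal entries (1,1,1,1).

The boundary map ∂_2: C_2 → C_1 maps a triangle to the signed sum of its edges. For instance
  ∂BDE = DE − BE + BD,
  ∂ABE = BE − AE + AB.
The 9×6 boundary matrix has rank 5 and Smith normal form diag(1,1,1,1,1).

Now H_k = ker ∂_k / im ∂_{k+1}, so:

  H_0: rank C_0 − rank ∂_1 = 5 − 4 = 1, and the invariant factors of ∂_1 are all 1, so H_0 = Z.
  H_1: rank ker ∂_1 − rank ∂_2 = (9 − 4) − 5 = 0, and the invariant factors of ∂_2 are all 1, so H_1 = 0.
  H_2: rank ker ∂_2 − rank ∂_3 = (6 − 5) − 0 = 1, and there is no ∂_3, so H_2 = Z.

As a check, the Euler characteristic is 5 − 9 + 6 = 2, which agrees with 1 − 0 + 1 = 2.
(K is a triangulation of the 2-sphere S^2.)

H_0 ≅ Z,  H_1 = 0,  H_2 ≅ Z.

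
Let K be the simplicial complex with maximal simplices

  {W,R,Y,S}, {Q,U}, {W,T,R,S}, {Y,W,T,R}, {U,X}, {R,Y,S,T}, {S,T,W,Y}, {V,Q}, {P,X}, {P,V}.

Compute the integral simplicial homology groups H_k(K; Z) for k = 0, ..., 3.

We work with the vertex ordering P < Q < R < S < T < U < V < W < X < Y. The simplices of K, each written with vertices in increasing order, are:

  0-simplices (10): P, Q, R, S, T, U, V, W, X, Y
  1-simplices (15): PV, PX, QU, QV, RS, RT, RW, RY, ST, SW, SY, TW, TY, UX, WY
  2-simplices (10): RST, RSW, RSY, RTW, RTY, RWY, STW, STY, SWY, TWY
  3-simplices (5): RSTW, RSTY, RSWY, RTWY, STWY

so the chain groups are C_0 ≅ Z^10, C_1 ≅ Z^15, C_2 ≅ Z^10, C_3 ≅ Z^5.

∂_1: C_1 → C_0 maps an edge to its endpoints' difference, ∂[p,q] = q − p.
This gives a 10×15 integer matrix of rank 8; reducing to Smith normal form yields diagonal entries (1,1,1,1,1,1,1,1).

The boundary map ∂_2: C_2 → C_1 maps a triangle to the signed sum of its edges. For instance
  ∂STY = TY − SY + ST,
  ∂RTW = TW − RW + RT.
The resulting 15×10 matrix has rank 6, and its Smith normal form has invariant factors (1,1,1,1,1,1).

∂_3: C_3 → C_2 sends each 3-simplex σ to the alternating sum Σ_i (−1)^i (σ with its i-th vertex removed). For instance
  ∂RTWY = TWY − RWY + RTY − RTW,
  ∂RSWY = SWY − RWY + RSY − RSW.
As a 10×5 matrix over Z this has rank 4, with invariant factors (1,1,1,1).

Reading off H_k = ker ∂_k / im ∂_{k+1}:

  H_0: rank C_0 − rank ∂_1 = 10 − 8 = 2, and the invariant factors of ∂_1 are all 1, so H_0 ≅ Z^2.
  H_1: rank ker ∂_1 − rank ∂_2 = (15 − 8) − 6 = 1, and the invariant factors of ∂_2 are all 1, so H_1 ≅ Z.
  H_2: rank ker ∂_2 − rank ∂_3 = (10 − 6) − 4 = 0, and the invariant factors of ∂_3 are all 1, so H_2 ≅ 0.
  H_3: rank ker ∂_3 − rank ∂_4 = (5 − 4) − 0 = 1, and there is no ∂_4, so H_3 ≅ Z.

(K is a triangulation of the disjoint union of the circle S^1 and the 3-sphere S^3.)

H_0 ≅ Z^2,  H_1 ≅ Z,  H_2 = 0,  H_3 ≅ Z.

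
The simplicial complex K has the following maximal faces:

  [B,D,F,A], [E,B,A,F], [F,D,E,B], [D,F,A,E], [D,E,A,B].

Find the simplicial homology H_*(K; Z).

H_0 ≅ Z,  H_1 = 0,  H_2 = 0,  H_3 ≅ Z.

Order the vertices as A < B < D < E < F. Listing each simplex with vertices in this order, K has dimension 3 with simplices:

  0-simplices (5): A, B, D, E, F
  1-simplices (10): AB, AD, AE, AF, BD, BE, BF, DE, DF, EF
  2-simplices (10): ABD, ABE, ABF, ADE, ADF, AEF, BDE, BDF, BEF, DEF
  3-simplices (5): ABDE, ABDF, ABEF, ADEF, BDEF

Hence C_0 ≅ Z^5, C_1 ≅ Z^10, C_2 ≅ Z^10, C_3 ≅ Z^5.

Boundary ∂_1: C_1 → C_0 maps an edge to its endpoints' difference, ∂[p,q] = q − p.
As a 5×10 matrix over Z this has rank 4, with invariant factors (1,1,1,1).

The boundary map ∂_2: C_2 → C_1 maps a triangle to the signed sum of its edges. For instance
  ∂ABF = BF − AF + AB,
  ∂ADE = DE − AE + AD.
The resulting 10×10 matrix has rank 6, and its Smith normal form has invariant factors (1,1,1,1,1,1).

∂_3: C_3 → C_2 sends each 3-simplex σ to the alternating sum Σ_i (−1)^i (σ with its i-th vertex removed). For instance
  ∂BDEF = DEF − BEF + BDF − BDE,
  ∂ABDF = BDF − ADF + ABF − ABD.
This gives a 10×5 integer matrix of rank 4; reducing to Smith normal form yields diagonal entries (1,1,1,1).

Now H_k = ker ∂_k / im ∂_{k+1}, so:

  H_0: rank C_0 − rank ∂_1 = 5 − 4 = 1, and the invariant factors of ∂_1 are all 1, so H_0 ≅ Z.
  H_1: rank ker ∂_1 − rank ∂_2 = (10 − 4) − 6 = 0, and the invariant factors of ∂_2 are all 1, so H_1 ≅ 0.
  H_2: rank ker ∂_2 − rank ∂_3 = (10 − 6) − 4 = 0, and the invariant factors of ∂_3 are all 1, so H_2 ≅ 0.
  H_3: rank ker ∂_3 − rank ∂_4 = (5 − 4) − 0 = 1, and there is no ∂_4, so H_3 ≅ Z.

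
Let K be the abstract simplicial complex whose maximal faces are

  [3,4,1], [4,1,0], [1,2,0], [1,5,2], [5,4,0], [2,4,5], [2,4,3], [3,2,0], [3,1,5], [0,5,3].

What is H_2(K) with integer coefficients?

H_2 ≅ 0.

K has 6 vertices, 15 edges, 10 triangles.
rank ∂_2 = 10, rank ∂_3 = 0 ⇒ b_2 = 10 − 10 − 0 = 0. So H_2 ≅ 0.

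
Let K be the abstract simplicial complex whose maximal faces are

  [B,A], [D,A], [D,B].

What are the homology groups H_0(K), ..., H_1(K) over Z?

Order the vertices as A < B < D. Listing each simplex with vertices in this order, K has dimension 1 with simplices:

  0-simplices (3): A, B, D
  1-simplices (3): AB, AD, BD

Hence C_0 ≅ Z^3, C_1 ≅ Z^3.

∂_1: C_1 → C_0 sends each edge [p,q] (with p < q) to q − p.
The 3×3 boundary matrix has rank 2 and Smith normal form diag(1,1).

Reading off H_k = ker ∂_k / im ∂_{k+1}:

  H_0: rank C_0 − rank ∂_1 = 3 − 2 = 1, and the invariant factors of ∂_1 are all 1, so H_0 = Z.
  H_1: rank ker ∂_1 − rank ∂_2 = (3 − 2) − 0 = 1, and there is no ∂_2, so H_1 = Z.

As a check, the Euler characteristic is 3 − 3 = 0, which agrees with 1 − 1 = 0.

H_0 ≅ Z,  H_1 ≅ Z.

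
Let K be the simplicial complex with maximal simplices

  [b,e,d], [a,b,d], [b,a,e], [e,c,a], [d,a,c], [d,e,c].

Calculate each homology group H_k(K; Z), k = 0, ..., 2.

Fix the vertex order a < b < c < d < e and write every simplex with vertices in increasing order. Then dim K = 2 and the simplices of K are:

  0-simplices (5): a, b, c, d, e
  1-simplices (9): ab, ac, ad, ae, bd, be, cd, ce, de
  2-simplices (6): abd, abe, acd, ace, bde, cde

Hence C_0 ≅ Z^5, C_1 ≅ Z^9, C_2 ≅ Z^6.

Boundary ∂_1: C_1 → C_0 sends each edge [p,q] (with p < q) to q − p.
This gives a 5×9 integer matrix of rank 4; reducing to Smith normal form yields diagonal entries (1,1,1,1).

Boundary ∂_2: C_2 → C_1 sends each 2-simplex [p,q,r] to [q,r] − [p,r] + [p,q]. For instance
  ∂abd = bd − ad + ab,
  ∂ace = ce − ae + ac.
As a 9×6 matrix over Z this has rank 5, with invariant factors (1,1,1,1,1).

Computing H_k = (kernel of ∂_k) / (image of ∂_{k+1}):

  H_0: rank C_0 − rank ∂_1 = 5 − 4 = 1, and the invariant factors of ∂_1 are all 1, so H_0 ≅ Z.
  H_1: rank ker ∂_1 − rank ∂_2 = (9 − 4) − 5 = 0, and the invariant factors of ∂_2 are all 1, so H_1 ≅ 0.
  H_2: rank ker ∂_2 − rank ∂_3 = (6 − 5) − 0 = 1, and there is no ∂_3, so H_2 ≅ Z.

(K is a triangulation of the 2-sphere S^2.)

H_0 ≅ Z,  H_1 = 0,  H_2 ≅ Z.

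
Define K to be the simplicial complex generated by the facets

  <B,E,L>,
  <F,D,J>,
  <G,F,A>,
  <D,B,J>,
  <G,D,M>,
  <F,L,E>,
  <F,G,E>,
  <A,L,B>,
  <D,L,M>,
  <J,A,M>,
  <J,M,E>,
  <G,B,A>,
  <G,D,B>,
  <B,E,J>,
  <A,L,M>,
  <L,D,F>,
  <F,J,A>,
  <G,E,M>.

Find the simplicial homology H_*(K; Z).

We work with the vertex ordering A < B < D < E < F < G < J < L < M. The simplices of K, each written with vertices in increasing order, are:

  0-simplices (9): A, B, D, E, F, G, J, L, M
  1-simplices (27): AB, AF, AG, AJ, AL, AM, BD, BE, BG, BJ, BL, DF, DG, DJ, DL, DM, EF, EG, EJ, EL, EM, FG, FJ, FL, GM, JM, LM
  2-simplices (18): ABG, ABL, AFG, AFJ, AJM, ALM, BDG, BDJ, BEJ, BEL, DFJ, DFL, DGM, DLM, EFG, EFL, EGM, EJM

giving chain groups C_0 ≅ Z^9, C_1 ≅ Z^27, C_2 ≅ Z^18.

∂_1: C_1 → C_0 maps an edge to its endpoints' difference, ∂[p,q] = q − p. For instance
  ∂BD = D − B.
The resulting 9×27 matrix has rank 8, and its Smith normal form has invariant factors (1,1,1,1,1,1,1,1).

The boundary map ∂_2: C_2 → C_1 sends each 2-simplex [p,q,r] to [q,r] − [p,r] + [p,q]. For instance
  ∂DFJ = FJ − DJ + DF,
  ∂ABL = BL − AL + AB.
This gives a 27×18 integer matrix of rank 17; reducing to Smith normal form yields diagonal entries (1,1,1,1,1,1,1,1,1,1,1,1,1,1,1,1,1).

Reading off H_k = ker ∂_k / im ∂_{k+1}:

  H_0: rank C_0 − rank ∂_1 = 9 − 8 = 1, and the invariant factors of ∂_1 are all 1, so H_0 ≅ Z.
  H_1: rank ker ∂_1 − rank ∂_2 = (27 − 8) − 17 = 2, and the invariant factors of ∂_2 are all 1, so H_1 ≅ Z^2.
  H_2: rank ker ∂_2 − rank ∂_3 = (18 − 17) − 0 = 1, and there is no ∂_3, so H_2 ≅ Z.

(K is a triangulation of the torus T^2.)

H_0 = Z,  H_1 = Z^2,  H_2 = Z.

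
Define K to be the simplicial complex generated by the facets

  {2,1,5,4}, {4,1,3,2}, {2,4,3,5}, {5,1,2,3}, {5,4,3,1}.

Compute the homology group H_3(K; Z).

Take the total order 1 < 2 < 3 < 4 < 5 on the vertex set. Then K (dimension 3) consists of the simplices:

  0-simplices (5): [1], [2], [3], [4], [5]
  1-simplices (10): [1,2], [1,3], [1,4], [1,5], [2,3], [2,4], [2,5], [3,4], [3,5], [4,5]
  2-simplices (10): [1,2,3], [1,2,4], [1,2,5], [1,3,4], [1,3,5], [1,4,5], [2,3,4], [2,3,5], [2,4,5], [3,4,5]
  3-simplices (5): [1,2,3,4], [1,2,3,5], [1,2,4,5], [1,3,4,5], [2,3,4,5]

Hence C_0 ≅ Z^5, C_1 ≅ Z^10, C_2 ≅ Z^10, C_3 ≅ Z^5.

∂_1: C_1 → C_0 is given by ∂[p,q] = [q] − [p]. For instance
  ∂[2,5] = [5] − [2].
This gives a 5×10 integer matrix of rank 4; reducing to Smith normal form yields diagonal entries (1,1,1,1).

The boundary map ∂_2: C_2 → C_1 sends each 2-simplex [p,q,r] to [q,r] − [p,r] + [p,q]. For instance
  ∂[3,4,5] = [4,5] − [3,5] + [3,4],
  ∂[1,2,5] = [2,5] − [1,5] + [1,2].
As a 10×10 matrix over Z this has rank 6, with invariant factors (1,1,1,1,1,1).

Boundary ∂_3: C_3 → C_2 sends each 3-simplex σ to the alternating sum Σ_i (−1)^i (σ with its i-th vertex removed). For instance
  ∂[1,3,4,5] = [3,4,5] − [1,4,5] + [1,3,5] − [1,3,4],
  ∂[1,2,3,5] = [2,3,5] − [1,3,5] + [1,2,5] − [1,2,3].
As a 10×5 matrix over Z this has rank 4, with invariant factors (1,1,1,1).

From H_k ≅ ker(∂_k) / im(∂_{k+1}) we obtain:

  H_3: rank ker ∂_3 − rank ∂_4 = (5 − 4) − 0 = 1, and there is no ∂_4, so H_3 ≅ Z.

(K is a triangulation of the 3-sphere S^3.)

H_3 ≅ Z.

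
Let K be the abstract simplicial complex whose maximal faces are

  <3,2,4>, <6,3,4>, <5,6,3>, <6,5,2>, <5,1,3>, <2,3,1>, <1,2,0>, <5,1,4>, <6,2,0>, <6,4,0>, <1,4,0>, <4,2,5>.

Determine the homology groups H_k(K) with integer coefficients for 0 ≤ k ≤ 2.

Order the vertices as 0 < 1 < 2 < 3 < 4 < 5 < 6. Listing each simplex with vertices in this order, K has dimension 2 with simplices:

  0-simplices (7): [0], [1], [2], [3], [4], [5], [6]
  1-simplices (18): [0,1], [0,2], [0,4], [0,6], [1,2], [1,3], [1,4], [1,5], [2,3], [2,4], [2,5], [2,6], [3,4], [3,5], [3,6], [4,5], [4,6], [5,6]
  2-simplices (12): [0,1,2], [0,1,4], [0,2,6], [0,4,6], [1,2,3], [1,3,5], [1,4,5], [2,3,4], [2,4,5], [2,5,6], [3,4,6], [3,5,6]

giving chain groups C_0 ≅ Z^7, C_1 ≅ Z^18, C_2 ≅ Z^12.

Boundary ∂_1: C_1 → C_0 sends each edge [p,q] (with p < q) to q − p. For instance
  ∂[2,3] = [3] − [2].
The resulting 7×18 matrix has rank 6, and its Smith normal form has invariant factors (1,1,1,1,1,1).

∂_2: C_2 → C_1 acts by ∂[p,q,r] = [q,r] − [p,r] + [p,q]. For instance
  ∂[2,4,5] = [4,5] − [2,5] + [2,4],
  ∂[3,5,6] = [5,6] − [3,6] + [3,5].
As a 18×12 matrix over Z this has rank 12, with invariant factors (1,1,1,1,1,1,1,1,1,1,1,2).

Now H_k = ker ∂_k / im ∂_{k+1}, so:

  H_0: rank C_0 − rank ∂_1 = 7 − 6 = 1, and the invariant factors of ∂_1 are all 1, so H_0 = Z.
  H_1: rank ker ∂_1 − rank ∂_2 = (18 − 6) − 12 = 0, and ∂_2 has invariant factor 2 > 1, so H_1 = Z/2Z.
  H_2: rank ker ∂_2 − rank ∂_3 = (12 − 12) − 0 = 0, and there is no ∂_3, so H_2 = 0.

H_0 = Z,  H_1 = Z/2Z,  H_2 = 0.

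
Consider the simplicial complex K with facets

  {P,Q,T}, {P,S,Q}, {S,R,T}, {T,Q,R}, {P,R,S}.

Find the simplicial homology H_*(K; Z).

Fix the vertex order P < Q < R < S < T and write every simplex with vertices in increasing order. Then dim K = 2 and the simplices of K are:

  0-simplices (5): P, Q, R, S, T
  1-simplices (10): PQ, PR, PS, PT, QR, QS, QT, RS, RT, ST
  2-simplices (5): PQS, PQT, PRS, QRT, RST

so the chain groups are C_0 ≅ Z^5, C_1 ≅ Z^10, C_2 ≅ Z^5.

Boundary ∂_1: C_1 → C_0 maps an edge to its endpoints' difference, ∂[p,q] = q − p. For instance
  ∂QR = R − Q.
The 5×10 boundary matrix has rank 4 and Smith normal form diag(1,1,1,1).

The boundary map ∂_2: C_2 → C_1 acts by ∂[p,q,r] = [q,r] − [p,r] + [p,q]. For instance
  ∂QRT = RT − QT + QR,
  ∂PQT = QT − PT + PQ.
As a 10×5 matrix over Z this has rank 5, with invariant factors (1,1,1,1,1).

Now H_k = ker ∂_k / im ∂_{k+1}, so:

  H_0: rank C_0 − rank ∂_1 = 5 − 4 = 1, and the invariant factors of ∂_1 are all 1, so H_0 ≅ Z.
  H_1: rank ker ∂_1 − rank ∂_2 = (10 − 4) − 5 = 1, and the invariant factors of ∂_2 are all 1, so H_1 ≅ Z.
  H_2: rank ker ∂_2 − rank ∂_3 = (5 − 5) − 0 = 0, and there is no ∂_3, so H_2 ≅ 0.

H_0 = Z,  H_1 = Z,  H_2 = 0.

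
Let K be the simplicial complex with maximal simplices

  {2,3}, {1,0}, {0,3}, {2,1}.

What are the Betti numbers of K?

b_0 = 1, b_1 = 1.

Order the vertices as 0 < 1 < 2 < 3. Listing each simplex with vertices in this order, K has dimension 1 with simplices:

  0-simplices (4): [0], [1], [2], [3]
  1-simplices (4): [0,1], [0,3], [1,2], [2,3]

so the chain groups are C_0 ≅ Z^4, C_1 ≅ Z^4.

Boundary ∂_1: C_1 → C_0 maps an edge to its endpoints' difference, ∂[p,q] = q − p. For instance
  ∂[0,1] = [1] − [0].
The resulting 4×4 matrix has rank 3, and its Smith normal form has invariant factors (1,1,1).

Reading off H_k = ker ∂_k / im ∂_{k+1}:

  H_0: rank C_0 − rank ∂_1 = 4 − 3 = 1, and the invariant factors of ∂_1 are all 1, so H_0 ≅ Z.
  H_1: rank ker ∂_1 − rank ∂_2 = (4 − 3) − 0 = 1, and there is no ∂_2, so H_1 ≅ Z.

Hence the Betti numbers are b_0 = 1, b_1 = 1.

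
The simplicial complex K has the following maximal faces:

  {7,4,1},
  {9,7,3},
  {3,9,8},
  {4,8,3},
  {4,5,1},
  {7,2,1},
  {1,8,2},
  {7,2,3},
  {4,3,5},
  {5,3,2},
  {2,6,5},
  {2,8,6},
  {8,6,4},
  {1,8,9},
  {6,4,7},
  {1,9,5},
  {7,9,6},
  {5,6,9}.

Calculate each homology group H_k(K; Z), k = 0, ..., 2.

Fix the vertex order 1 < 2 < 3 < 4 < 5 < 6 < 7 < 8 < 9 and write every simplex with vertices in increasing order. Then dim K = 2 and the simplices of K are:

  0-simplices (9): [1], [2], [3], [4], [5], [6], [7], [8], [9]
  1-simplices (27): (27 of them)
  2-simplices (18): [1,2,7], [1,2,8], [1,4,5], [1,4,7], [1,5,9], [1,8,9], [2,3,5], [2,3,7], [2,5,6], [2,6,8], [3,4,5], [3,4,8], [3,7,9], [3,8,9], [4,6,7], [4,6,8], [5,6,9], [6,7,9]

Hence C_0 ≅ Z^9, C_1 ≅ Z^27, C_2 ≅ Z^18.

Boundary ∂_1: C_1 → C_0 is given by ∂[p,q] = [q] − [p]. For instance
  ∂[3,9] = [9] − [3].
This gives a 9×27 integer matrix of rank 8; reducing to Smith normal form yields diagonal entries (1,1,1,1,1,1,1,1).

∂_2: C_2 → C_1 acts by ∂[p,q,r] = [q,r] − [p,r] + [p,q]. For instance
  ∂[1,5,9] = [5,9] − [1,9] + [1,5],
  ∂[5,6,9] = [6,9] − [5,9] + [5,6].
As a 27×18 matrix over Z this has rank 17, with invariant factors (1,1,1,1,1,1,1,1,1,1,1,1,1,1,1,1,1).

Now H_k = ker ∂_k / im ∂_{k+1}, so:

  H_0: rank C_0 − rank ∂_1 = 9 − 8 = 1, and the invariant factors of ∂_1 are all 1, so H_0 ≅ Z.
  H_1: rank ker ∂_1 − rank ∂_2 = (27 − 8) − 17 = 2, and the invariant factors of ∂_2 are all 1, so H_1 ≅ Z^2.
  H_2: rank ker ∂_2 − rank ∂_3 = (18 − 17) − 0 = 1, and there is no ∂_3, so H_2 ≅ Z.

(K is a triangulation of the torus T^2.)

H_0 ≅ Z,  H_1 ≅ Z^2,  H_2 ≅ Z.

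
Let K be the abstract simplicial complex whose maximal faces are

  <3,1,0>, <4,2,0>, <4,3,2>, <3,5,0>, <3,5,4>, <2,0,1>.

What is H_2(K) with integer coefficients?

Fix the vertex order 0 < 1 < 2 < 3 < 4 < 5 and write every simplex with vertices in increasing order. Then dim K = 2 and the simplices of K are:

  0-simplices (6): [0], [1], [2], [3], [4], [5]
  1-simplices (12): [0,1], [0,2], [0,3], [0,4], [0,5], [1,2], [1,3], [2,3], [2,4], [3,4], [3,5], [4,5]
  2-simplices (6): [0,1,2], [0,1,3], [0,2,4], [0,3,5], [2,3,4], [3,4,5]

giving chain groups C_0 ≅ Z^6, C_1 ≅ Z^12, C_2 ≅ Z^6.

Boundary ∂_1: C_1 → C_0 maps an edge to its endpoints' difference, ∂[p,q] = q − p.
As a 6×12 matrix over Z this has rank 5, with invariant factors (1,1,1,1,1).

The boundary map ∂_2: C_2 → C_1 acts by ∂[p,q,r] = [q,r] − [p,r] + [p,q]. For instance
  ∂[0,3,5] = [3,5] − [0,5] + [0,3],
  ∂[3,4,5] = [4,5] − [3,5] + [3,4].
The resulting 12×6 matrix has rank 6, and its Smith normal form has invariant factors (1,1,1,1,1,1).

From H_k ≅ ker(∂_k) / im(∂_{k+1}) we obtain:

  H_2: rank ker ∂_2 − rank ∂_3 = (6 − 6) − 0 = 0, and there is no ∂_3, so H_2 ≅ 0.

H_2 ≅ 0.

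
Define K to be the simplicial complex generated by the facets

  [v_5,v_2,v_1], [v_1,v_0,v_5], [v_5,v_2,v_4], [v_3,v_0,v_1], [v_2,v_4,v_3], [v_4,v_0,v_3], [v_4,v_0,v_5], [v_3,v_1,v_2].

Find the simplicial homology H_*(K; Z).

H_0 ≅ Z,  H_1 = 0,  H_2 ≅ Z.

We work with the vertex ordering v_0 < v_1 < v_2 < v_3 < v_4 < v_5. The simplices of K, each written with vertices in increasing order, are:

  0-simplices (6): [v_0], [v_1], [v_2], [v_3], [v_4], [v_5]
  1-simplices (12): [v_0,v_1], [v_0,v_3], [v_0,v_4], [v_0,v_5], [v_1,v_2], [v_1,v_3], [v_1,v_5], [v_2,v_3], [v_2,v_4], [v_2,v_5], [v_3,v_4], [v_4,v_5]
  2-simplices (8): [v_0,v_1,v_3], [v_0,v_1,v_5], [v_0,v_3,v_4], [v_0,v_4,v_5], [v_1,v_2,v_3], [v_1,v_2,v_5], [v_2,v_3,v_4], [v_2,v_4,v_5]

so the chain groups are C_0 ≅ Z^6, C_1 ≅ Z^12, C_2 ≅ Z^8.

The boundary map ∂_1: C_1 → C_0 sends each edge [p,q] (with p < q) to q − p. For instance
  ∂[v_0,v_5] = [v_5] − [v_0].
The resulting 6×12 matrix has rank 5, and its Smith normal form has invariant factors (1,1,1,1,1).

∂_2: C_2 → C_1 acts by ∂[p,q,r] = [q,r] − [p,r] + [p,q]. For instance
  ∂[v_0,v_1,v_5] = [v_1,v_5] − [v_0,v_5] + [v_0,v_1],
  ∂[v_2,v_3,v_4] = [v_3,v_4] − [v_2,v_4] + [v_2,v_3].
This gives a 12×8 integer matrix of rank 7; reducing to Smith normal form yields diagonal entries (1,1,1,1,1,1,1).

Computing H_k = (kernel of ∂_k) / (image of ∂_{k+1}):

  H_0: rank C_0 − rank ∂_1 = 6 − 5 = 1, and the invariant factors of ∂_1 are all 1, so H_0 ≅ Z.
  H_1: rank ker ∂_1 − rank ∂_2 = (12 − 5) − 7 = 0, and the invariant factors of ∂_2 are all 1, so H_1 ≅ 0.
  H_2: rank ker ∂_2 − rank ∂_3 = (8 − 7) − 0 = 1, and there is no ∂_3, so H_2 ≅ Z.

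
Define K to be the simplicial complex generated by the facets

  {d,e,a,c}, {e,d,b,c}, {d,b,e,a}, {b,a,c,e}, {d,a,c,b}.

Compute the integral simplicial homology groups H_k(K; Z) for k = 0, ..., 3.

We work with the vertex ordering a < b < c < d < e. The simplices of K, each written with vertices in increasing order, are:

  0-simplices (5): a, b, c, d, e
  1-simplices (10): ab, ac, ad, ae, bc, bd, be, cd, ce, de
  2-simplices (10): abc, abd, abe, acd, ace, ade, bcd, bce, bde, cde
  3-simplices (5): abcd, abce, abde, acde, bcde

Hence C_0 ≅ Z^5, C_1 ≅ Z^10, C_2 ≅ Z^10, C_3 ≅ Z^5.

∂_1: C_1 → C_0 is given by ∂[p,q] = [q] − [p].
This gives a 5×10 integer matrix of rank 4; reducing to Smith normal form yields diagonal entries (1,1,1,1).

The boundary map ∂_2: C_2 → C_1 sends each 2-simplex [p,q,r] to [q,r] − [p,r] + [p,q]. For instance
  ∂ade = de − ae + ad,
  ∂abe = be − ae + ab.
As a 10×10 matrix over Z this has rank 6, with invariant factors (1,1,1,1,1,1).

∂_3: C_3 → C_2 sends each 3-simplex σ to the alternating sum Σ_i (−1)^i (σ with its i-th vertex removed). For instance
  ∂abce = bce − ace + abe − abc,
  ∂abde = bde − ade + abe − abd.
As a 10×5 matrix over Z this has rank 4, with invariant factors (1,1,1,1).

From H_k ≅ ker(∂_k) / im(∂_{k+1}) we obtain:

  H_0: rank C_0 − rank ∂_1 = 5 − 4 = 1, and the invariant factors of ∂_1 are all 1, so H_0 = Z.
  H_1: rank ker ∂_1 − rank ∂_2 = (10 − 4) − 6 = 0, and the invariant factors of ∂_2 are all 1, so H_1 = 0.
  H_2: rank ker ∂_2 − rank ∂_3 = (10 − 6) − 4 = 0, and the invariant factors of ∂_3 are all 1, so H_2 = 0.
  H_3: rank ker ∂_3 − rank ∂_4 = (5 − 4) − 0 = 1, and there is no ∂_4, so H_3 = Z.

H_0 ≅ Z,  H_1 = 0,  H_2 = 0,  H_3 ≅ Z.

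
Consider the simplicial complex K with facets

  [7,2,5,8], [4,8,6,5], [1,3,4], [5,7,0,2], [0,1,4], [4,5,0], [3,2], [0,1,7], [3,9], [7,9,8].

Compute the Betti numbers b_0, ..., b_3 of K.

b_0 = 1, b_1 = 2, b_2 = 0, b_3 = 0.

Order the vertices as 0 < 1 < 2 < 3 < 4 < 5 < 6 < 7 < 8 < 9. Listing each simplex with vertices in this order, K has dimension 3 with simplices:

  0-simplices (10): [0], [1], [2], [3], [4], [5], [6], [7], [8], [9]
  1-simplices (24): (24 of them)
  2-simplices (16): [0,1,4], [0,1,7], [0,2,5], [0,2,7], [0,4,5], [0,5,7], [1,3,4], [2,5,7], [2,5,8], [2,7,8], [4,5,6], [4,5,8], [4,6,8], [5,6,8], [5,7,8], [7,8,9]
  3-simplices (3): [0,2,5,7], [2,5,7,8], [4,5,6,8]

giving chain groups C_0 ≅ Z^10, C_1 ≅ Z^24, C_2 ≅ Z^16, C_3 ≅ Z^3.

∂_1: C_1 → C_0 is given by ∂[p,q] = [q] − [p].
As a 10×24 matrix over Z this has rank 9, with invariant factors (1,1,1,1,1,1,1,1,1).

The boundary map ∂_2: C_2 → C_1 maps a triangle to the signed sum of its edges. For instance
  ∂[0,1,4] = [1,4] − [0,4] + [0,1],
  ∂[0,2,7] = [2,7] − [0,7] + [0,2].
This gives a 24×16 integer matrix of rank 13; reducing to Smith normal form yields diagonal entries (1,1,1,1,1,1,1,1,1,1,1,1,1).

The boundary map ∂_3: C_3 → C_2 sends each 3-simplex σ to the alternating sum Σ_i (−1)^i (σ with its i-th vertex removed). For instance
  ∂[4,5,6,8] = [5,6,8] − [4,6,8] + [4,5,8] − [4,5,6],
  ∂[0,2,5,7] = [2,5,7] − [0,5,7] + [0,2,7] − [0,2,5].
As a 16×3 matrix over Z this has rank 3, with invariant factors (1,1,1).

From H_k ≅ ker(∂_k) / im(∂_{k+1}) we obtain:

  H_0: rank C_0 − rank ∂_1 = 10 − 9 = 1, and the invariant factors of ∂_1 are all 1, so H_0 = Z.
  H_1: rank ker ∂_1 − rank ∂_2 = (24 − 9) − 13 = 2, and the invariant factors of ∂_2 are all 1, so H_1 = Z^2.
  H_2: rank ker ∂_2 − rank ∂_3 = (16 − 13) − 3 = 0, and the invariant factors of ∂_3 are all 1, so H_2 = 0.
  H_3: rank ker ∂_3 − rank ∂_4 = (3 − 3) − 0 = 0, and there is no ∂_4, so H_3 = 0.

Hence the Betti numbers are b_0 = 1, b_1 = 2, b_2 = 0, b_3 = 0.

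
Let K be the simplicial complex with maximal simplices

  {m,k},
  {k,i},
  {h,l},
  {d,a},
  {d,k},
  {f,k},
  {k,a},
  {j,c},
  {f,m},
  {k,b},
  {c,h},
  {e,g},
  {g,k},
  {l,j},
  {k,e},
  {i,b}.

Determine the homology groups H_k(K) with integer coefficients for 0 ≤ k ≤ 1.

H_0 = Z^2,  H_1 = Z^5.

Take the total order a < b < c < d < e < f < g < h < i < j < k < l < m on the vertex set. Then K (dimension 1) consists of the simplices:

  0-simplices (13): a, b, c, d, e, f, g, h, i, j, k, l, m
  1-simplices (16): ad, ak, bi, bk, ch, cj, dk, eg, ek, fk, fm, gk, hl, ik, jl, km

so the chain groups are C_0 ≅ Z^13, C_1 ≅ Z^16.

The boundary map ∂_1: C_1 → C_0 maps an edge to its endpoints' difference, ∂[p,q] = q − p. For instance
  ∂gk = k − g.
The 13×16 boundary matrix has rank 11 and Smith normal form diag(1,1,1,1,1,1,1,1,1,1,1).

Now H_k = ker ∂_k / im ∂_{k+1}, so:

  H_0: rank C_0 − rank ∂_1 = 13 − 11 = 2, and the invariant factors of ∂_1 are all 1, so H_0 = Z^2.
  H_1: rank ker ∂_1 − rank ∂_2 = (16 − 11) − 0 = 5, and there is no ∂_2, so H_1 = Z^5.

(K is a triangulation of the disjoint union of the circle S^1 and a wedge of 4 circles.)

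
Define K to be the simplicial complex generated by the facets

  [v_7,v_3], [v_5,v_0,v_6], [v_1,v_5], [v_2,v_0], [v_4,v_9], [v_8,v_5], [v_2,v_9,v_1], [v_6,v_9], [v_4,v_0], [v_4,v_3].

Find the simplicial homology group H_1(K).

H_1 = Z^3.

We work with the vertex ordering v_0 < v_1 < v_2 < v_3 < v_4 < v_5 < v_6 < v_7 < v_8 < v_9. The simplices of K, each written with vertices in increasing order, are:

  0-simplices (10): [v_0], [v_1], [v_2], [v_3], [v_4], [v_5], [v_6], [v_7], [v_8], [v_9]
  1-simplices (14): [v_0,v_2], [v_0,v_4], [v_0,v_5], [v_0,v_6], [v_1,v_2], [v_1,v_5], [v_1,v_9], [v_2,v_9], [v_3,v_4], [v_3,v_7], [v_4,v_9], [v_5,v_6], [v_5,v_8], [v_6,v_9]
  2-simplices (2): [v_0,v_5,v_6], [v_1,v_2,v_9]

so the chain groups are C_0 ≅ Z^10, C_1 ≅ Z^14, C_2 ≅ Z^2.

∂_1: C_1 → C_0 sends each edge [p,q] (with p < q) to q − p.
The 10×14 boundary matrix has rank 9 and Smith normal form diag(1,1,1,1,1,1,1,1,1).

The boundary map ∂_2: C_2 → C_1 acts by ∂[p,q,r] = [q,r] − [p,r] + [p,q]. For instance
  ∂[v_1,v_2,v_9] = [v_2,v_9] − [v_1,v_9] + [v_1,v_2],
  ∂[v_0,v_5,v_6] = [v_5,v_6] − [v_0,v_6] + [v_0,v_5].
The 14×2 boundary matrix has rank 2 and Smith normal form diag(1,1).

Computing H_k = (kernel of ∂_k) / (image of ∂_{k+1}):

  H_1: rank ker ∂_1 − rank ∂_2 = (14 − 9) − 2 = 3, and the invariant factors of ∂_2 are all 1, so H_1 = Z^3.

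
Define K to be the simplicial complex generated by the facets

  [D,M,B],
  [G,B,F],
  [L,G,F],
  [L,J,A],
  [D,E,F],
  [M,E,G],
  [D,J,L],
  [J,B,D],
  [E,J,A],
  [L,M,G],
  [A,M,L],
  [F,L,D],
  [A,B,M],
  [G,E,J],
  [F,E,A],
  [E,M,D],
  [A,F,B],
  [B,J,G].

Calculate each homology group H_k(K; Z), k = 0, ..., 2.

Take the total order A < B < D < E < F < G < J < L < M on the vertex set. Then K (dimension 2) consists of the simplices:

  0-simplices (9): A, B, D, E, F, G, J, L, M
  1-simplices (27): AB, AE, AF, AJ, AL, AM, BD, BF, BG, BJ, BM, DE, DF, DJ, DL, DM, EF, EG, EJ, EM, FG, FL, GJ, GL, GM, JL, LM
  2-simplices (18): ABF, ABM, AEF, AEJ, AJL, ALM, BDJ, BDM, BFG, BGJ, DEF, DEM, DFL, DJL, EGJ, EGM, FGL, GLM

Hence C_0 ≅ Z^9, C_1 ≅ Z^27, C_2 ≅ Z^18.

∂_1: C_1 → C_0 sends each edge [p,q] (with p < q) to q − p. For instance
  ∂EG = G − E.
The resulting 9×27 matrix has rank 8, and its Smith normal form has invariant factors (1,1,1,1,1,1,1,1).

Boundary ∂_2: C_2 → C_1 sends each 2-simplex [p,q,r] to [q,r] − [p,r] + [p,q]. For instance
  ∂GLM = LM − GM + GL,
  ∂ABM = BM − AM + AB.
The 27×18 boundary matrix has rank 17 and Smith normal form diag(1,1,1,1,1,1,1,1,1,1,1,1,1,1,1,1,1).

From H_k ≅ ker(∂_k) / im(∂_{k+1}) we obtain:

  H_0: rank C_0 − rank ∂_1 = 9 − 8 = 1, and the invariant factors of ∂_1 are all 1, so H_0 ≅ Z.
  H_1: rank ker ∂_1 − rank ∂_2 = (27 − 8) − 17 = 2, and the invariant factors of ∂_2 are all 1, so H_1 ≅ Z^2.
  H_2: rank ker ∂_2 − rank ∂_3 = (18 − 17) − 0 = 1, and there is no ∂_3, so H_2 ≅ Z.

As a check, the Euler characteristic is 9 − 27 + 18 = 0, which agrees with 1 − 2 + 1 = 0.

H_0 = Z,  H_1 = Z^2,  H_2 = Z.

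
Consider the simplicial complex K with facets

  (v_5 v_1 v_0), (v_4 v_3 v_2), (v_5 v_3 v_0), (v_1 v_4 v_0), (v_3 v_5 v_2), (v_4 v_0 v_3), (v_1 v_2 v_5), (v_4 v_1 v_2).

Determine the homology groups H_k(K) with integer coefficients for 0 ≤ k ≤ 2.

K has 6 vertices, 12 edges, 8 triangles.
rank ∂_0 = 0, rank ∂_1 = 5 ⇒ b_0 = 6 − 0 − 5 = 1; all invariant factors of ∂_1 are 1 so no torsion. So H_0 = Z.
rank ∂_1 = 5, rank ∂_2 = 7 ⇒ b_1 = 12 − 5 − 7 = 0; all invariant factors of ∂_2 are 1 so no torsion. So H_1 = 0.
rank ∂_2 = 7, rank ∂_3 = 0 ⇒ b_2 = 8 − 7 − 0 = 1. So H_2 = Z.

H_0 ≅ Z,  H_1 = 0,  H_2 ≅ Z.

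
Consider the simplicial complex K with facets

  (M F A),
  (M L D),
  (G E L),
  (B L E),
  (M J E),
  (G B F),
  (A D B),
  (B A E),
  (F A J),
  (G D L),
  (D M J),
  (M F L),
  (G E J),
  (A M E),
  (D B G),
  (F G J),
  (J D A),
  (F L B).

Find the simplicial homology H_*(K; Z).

H_0 = Z,  H_1 = Z ⊕ Z/2,  H_2 = 0.

We work with the vertex ordering A < B < D < E < F < G < J < L < M. The simplices of K, each written with vertices in increasing order, are:

  0-simplices (9): A, B, D, E, F, G, J, L, M
  1-simplices (27): AB, AD, AE, AF, AJ, AM, BD, BE, BF, BG, BL, DG, DJ, DL, DM, EG, EJ, EL, EM, FG, FJ, FL, FM, GJ, GL, JM, LM
  2-simplices (18): ABD, ABE, ADJ, AEM, AFJ, AFM, BDG, BEL, BFG, BFL, DGL, DJM, DLM, EGJ, EGL, EJM, FGJ, FLM

giving chain groups C_0 ≅ Z^9, C_1 ≅ Z^27, C_2 ≅ Z^18.

∂_1: C_1 → C_0 sends each edge [p,q] (with p < q) to q − p.
This gives a 9×27 integer matrix of rank 8; reducing to Smith normal form yields diagonal entries (1,1,1,1,1,1,1,1).

∂_2: C_2 → C_1 maps a triangle to the signed sum of its edges. For instance
  ∂FGJ = GJ − FJ + FG,
  ∂BFG = FG − BG + BF.
The 27×18 boundary matrix has rank 18 and Smith normal form diag(1,1,1,1,1,1,1,1,1,1,1,1,1,1,1,1,1,2).

From H_k ≅ ker(∂_k) / im(∂_{k+1}) we obtain:

  H_0: rank C_0 − rank ∂_1 = 9 − 8 = 1, and the invariant factors of ∂_1 are all 1, so H_0 = Z.
  H_1: rank ker ∂_1 − rank ∂_2 = (27 − 8) − 18 = 1, and ∂_2 has invariant factor 2 > 1, so H_1 = Z ⊕ Z/2.
  H_2: rank ker ∂_2 − rank ∂_3 = (18 − 18) − 0 = 0, and there is no ∂_3, so H_2 = 0.

(K is a triangulation of the Klein bottle.)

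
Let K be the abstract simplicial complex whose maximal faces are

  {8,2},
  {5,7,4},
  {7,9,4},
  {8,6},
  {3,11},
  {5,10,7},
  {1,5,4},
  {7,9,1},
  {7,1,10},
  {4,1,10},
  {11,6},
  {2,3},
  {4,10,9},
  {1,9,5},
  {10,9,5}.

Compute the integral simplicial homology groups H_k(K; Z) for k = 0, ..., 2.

Take the total order 1 < 2 < 3 < 4 < 5 < 6 < 7 < 8 < 9 < 10 < 11 on the vertex set. Then K (dimension 2) consists of the simplices:

  0-simplices (11): [1], [2], [3], [4], [5], [6], [7], [8], [9], [10], [11]
  1-simplices (20): [1,4], [1,5], [1,7], [1,9], [1,10], [2,3], [2,8], [3,11], [4,5], [4,7], [4,9], [4,10], [5,7], [5,9], [5,10], [6,8], [6,11], [7,9], [7,10], [9,10]
  2-simplices (10): [1,4,5], [1,4,10], [1,5,9], [1,7,9], [1,7,10], [4,5,7], [4,7,9], [4,9,10], [5,7,10], [5,9,10]

Hence C_0 ≅ Z^11, C_1 ≅ Z^20, C_2 ≅ Z^10.

The boundary map ∂_1: C_1 → C_0 maps an edge to its endpoints' difference, ∂[p,q] = q − p. For instance
  ∂[2,3] = [3] − [2].
The resulting 11×20 matrix has rank 9, and its Smith normal form has invariant factors (1,1,1,1,1,1,1,1,1).

Boundary ∂_2: C_2 → C_1 acts by ∂[p,q,r] = [q,r] − [p,r] + [p,q]. For instance
  ∂[1,4,5] = [4,5] − [1,5] + [1,4],
  ∂[4,7,9] = [7,9] − [4,9] + [4,7].
As a 20×10 matrix over Z this has rank 10, with invariant factors (1,1,1,1,1,1,1,1,1,2).

Now H_k = ker ∂_k / im ∂_{k+1}, so:

  H_0: rank C_0 − rank ∂_1 = 11 − 9 = 2, and the invariant factors of ∂_1 are all 1, so H_0 ≅ Z^2.
  H_1: rank ker ∂_1 − rank ∂_2 = (20 − 9) − 10 = 1, and ∂_2 has invariant factor 2 > 1, so H_1 ≅ Z ⊕ Z/2.
  H_2: rank ker ∂_2 − rank ∂_3 = (10 − 10) − 0 = 0, and there is no ∂_3, so H_2 ≅ 0.

H_0 = Z^2,  H_1 = Z ⊕ Z/2,  H_2 = 0.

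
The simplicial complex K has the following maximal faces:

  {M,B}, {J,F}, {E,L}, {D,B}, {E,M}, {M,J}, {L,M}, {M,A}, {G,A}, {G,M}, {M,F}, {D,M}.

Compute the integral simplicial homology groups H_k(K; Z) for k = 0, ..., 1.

Fix the vertex order A < B < D < E < F < G < J < L < M and write every simplex with vertices in increasing order. Then dim K = 1 and the simplices of K are:

  0-simplices (9): A, B, D, E, F, G, J, L, M
  1-simplices (12): AG, AM, BD, BM, DM, EL, EM, FJ, FM, GM, JM, LM

so the chain groups are C_0 ≅ Z^9, C_1 ≅ Z^12.

∂_1: C_1 → C_0 sends each edge [p,q] (with p < q) to q − p. For instance
  ∂JM = M − J.
As a 9×12 matrix over Z this has rank 8, with invariant factors (1,1,1,1,1,1,1,1).

Reading off H_k = ker ∂_k / im ∂_{k+1}:

  H_0: rank C_0 − rank ∂_1 = 9 − 8 = 1, and the invariant factors of ∂_1 are all 1, so H_0 = Z.
  H_1: rank ker ∂_1 − rank ∂_2 = (12 − 8) − 0 = 4, and there is no ∂_2, so H_1 = Z^4.

As a check, the Euler characteristic is 9 − 12 = -3, which agrees with 1 − 4 = -3.

H_0 = Z,  H_1 = Z^4.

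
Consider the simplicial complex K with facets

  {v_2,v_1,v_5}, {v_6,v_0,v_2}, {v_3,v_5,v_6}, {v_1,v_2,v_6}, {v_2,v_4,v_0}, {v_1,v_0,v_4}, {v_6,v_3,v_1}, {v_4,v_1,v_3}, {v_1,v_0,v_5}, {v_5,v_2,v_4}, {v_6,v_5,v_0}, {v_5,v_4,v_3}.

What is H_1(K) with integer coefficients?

Order the vertices as v_0 < v_1 < v_2 < v_3 < v_4 < v_5 < v_6. Listing each simplex with vertices in this order, K has dimension 2 with simplices:

  0-simplices (7): [v_0], [v_1], [v_2], [v_3], [v_4], [v_5], [v_6]
  1-simplices (18): (18 of them)
  2-simplices (12): (12 of them)

so the chain groups are C_0 ≅ Z^7, C_1 ≅ Z^18, C_2 ≅ Z^12.

Boundary ∂_1: C_1 → C_0 sends each edge [p,q] (with p < q) to q − p.
The 7×18 boundary matrix has rank 6 and Smith normal form diag(1,1,1,1,1,1).

The boundary map ∂_2: C_2 → C_1 acts by ∂[p,q,r] = [q,r] − [p,r] + [p,q]. For instance
  ∂[v_0,v_2,v_4] = [v_2,v_4] − [v_0,v_4] + [v_0,v_2],
  ∂[v_1,v_2,v_5] = [v_2,v_5] − [v_1,v_5] + [v_1,v_2].
The resulting 18×12 matrix has rank 12, and its Smith normal form has invariant factors (1,1,1,1,1,1,1,1,1,1,1,2).

From H_k ≅ ker(∂_k) / im(∂_{k+1}) we obtain:

  H_1: rank ker ∂_1 − rank ∂_2 = (18 − 6) − 12 = 0, and ∂_2 has invariant factor 2 > 1, so H_1 ≅ Z/2.

H_1 ≅ Z/2.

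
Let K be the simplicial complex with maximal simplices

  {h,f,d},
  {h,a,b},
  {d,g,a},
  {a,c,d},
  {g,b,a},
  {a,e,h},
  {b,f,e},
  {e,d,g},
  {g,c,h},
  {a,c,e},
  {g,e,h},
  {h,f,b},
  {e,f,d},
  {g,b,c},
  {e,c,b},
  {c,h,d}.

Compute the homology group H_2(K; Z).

H_2 = Z.

Fix the vertex order a < b < c < d < e < f < g < h and write every simplex with vertices in increasing order. Then dim K = 2 and the simplices of K are:

  0-simplices (8): a, b, c, d, e, f, g, h
  1-simplices (24): ab, ac, ad, ae, ag, ah, bc, be, bf, bg, bh, cd, ce, cg, ch, de, df, dg, dh, ef, eg, eh, fh, gh
  2-simplices (16): abg, abh, acd, ace, adg, aeh, bce, bcg, bef, bfh, cdh, cgh, def, deg, dfh, egh

giving chain groups C_0 ≅ Z^8, C_1 ≅ Z^24, C_2 ≅ Z^16.

The boundary map ∂_1: C_1 → C_0 sends each edge [p,q] (with p < q) to q − p. For instance
  ∂be = e − b.
The 8×24 boundary matrix has rank 7 and Smith normal form diag(1,1,1,1,1,1,1).

The boundary map ∂_2: C_2 → C_1 acts by ∂[p,q,r] = [q,r] − [p,r] + [p,q]. For instance
  ∂bfh = fh − bh + bf,
  ∂deg = eg − dg + de.
As a 24×16 matrix over Z this has rank 15, with invariant factors (1,1,1,1,1,1,1,1,1,1,1,1,1,1,1).

Now H_k = ker ∂_k / im ∂_{k+1}, so:

  H_2: rank ker ∂_2 − rank ∂_3 = (16 − 15) − 0 = 1, and there is no ∂_3, so H_2 ≅ Z.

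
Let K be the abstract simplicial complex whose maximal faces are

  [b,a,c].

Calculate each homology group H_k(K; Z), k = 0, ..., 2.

H_0 = Z,  H_1 = 0,  H_2 = 0.

K has 3 vertices, 3 edges, 1 triangle.
rank ∂_0 = 0, rank ∂_1 = 2 ⇒ b_0 = 3 − 0 − 2 = 1; all invariant factors of ∂_1 are 1 so no torsion. So H_0 = Z.
rank ∂_1 = 2, rank ∂_2 = 1 ⇒ b_1 = 3 − 2 − 1 = 0; all invariant factors of ∂_2 are 1 so no torsion. So H_1 = 0.
rank ∂_2 = 1, rank ∂_3 = 0 ⇒ b_2 = 1 − 1 − 0 = 0. So H_2 = 0.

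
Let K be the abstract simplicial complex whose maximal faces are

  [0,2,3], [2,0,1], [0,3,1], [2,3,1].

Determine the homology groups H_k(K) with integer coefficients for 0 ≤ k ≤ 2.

K has 4 vertices, 6 edges, 4 triangles.
rank ∂_0 = 0, rank ∂_1 = 3 ⇒ b_0 = 4 − 0 − 3 = 1; all invariant factors of ∂_1 are 1 so no torsion. So H_0 ≅ Z.
rank ∂_1 = 3, rank ∂_2 = 3 ⇒ b_1 = 6 − 3 − 3 = 0; all invariant factors of ∂_2 are 1 so no torsion. So H_1 ≅ 0.
rank ∂_2 = 3, rank ∂_3 = 0 ⇒ b_2 = 4 − 3 − 0 = 1. So H_2 ≅ Z.

H_0 ≅ Z,  H_1 = 0,  H_2 ≅ Z.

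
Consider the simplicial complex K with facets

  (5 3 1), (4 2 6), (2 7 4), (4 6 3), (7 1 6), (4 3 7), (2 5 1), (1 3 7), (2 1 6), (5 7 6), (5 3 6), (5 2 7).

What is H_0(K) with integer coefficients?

K has 7 vertices, 18 edges, 12 triangles.
rank ∂_0 = 0, rank ∂_1 = 6 ⇒ b_0 = 7 − 0 − 6 = 1; all invariant factors of ∂_1 are 1 so no torsion. So H_0 = Z.

H_0 ≅ Z.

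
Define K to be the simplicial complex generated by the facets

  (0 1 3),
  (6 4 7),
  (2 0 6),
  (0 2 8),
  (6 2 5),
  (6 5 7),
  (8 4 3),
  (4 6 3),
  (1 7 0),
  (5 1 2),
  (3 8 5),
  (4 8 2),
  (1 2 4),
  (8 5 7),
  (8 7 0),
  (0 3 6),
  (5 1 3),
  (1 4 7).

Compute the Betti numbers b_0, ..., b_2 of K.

b_0 = 1, b_1 = 2, b_2 = 1.

K has 9 vertices, 27 edges, 18 triangles.
rank ∂_0 = 0, rank ∂_1 = 8 ⇒ b_0 = 9 − 0 − 8 = 1; all invariant factors of ∂_1 are 1 so no torsion. So H_0 = Z.
rank ∂_1 = 8, rank ∂_2 = 17 ⇒ b_1 = 27 − 8 − 17 = 2; all invariant factors of ∂_2 are 1 so no torsion. So H_1 = Z^2.
rank ∂_2 = 17, rank ∂_3 = 0 ⇒ b_2 = 18 − 17 − 0 = 1. So H_2 = Z.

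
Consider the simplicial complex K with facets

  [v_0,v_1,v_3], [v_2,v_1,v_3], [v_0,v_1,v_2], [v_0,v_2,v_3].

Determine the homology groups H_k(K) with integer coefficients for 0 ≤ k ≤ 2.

H_0 = Z,  H_1 = 0,  H_2 = Z.

Fix the vertex order v_0 < v_1 < v_2 < v_3 and write every simplex with vertices in increasing order. Then dim K = 2 and the simplices of K are:

  0-simplices (4): [v_0], [v_1], [v_2], [v_3]
  1-simplices (6): [v_0,v_1], [v_0,v_2], [v_0,v_3], [v_1,v_2], [v_1,v_3], [v_2,v_3]
  2-simplices (4): [v_0,v_1,v_2], [v_0,v_1,v_3], [v_0,v_2,v_3], [v_1,v_2,v_3]

so the chain groups are C_0 ≅ Z^4, C_1 ≅ Z^6, C_2 ≅ Z^4.

The boundary map ∂_1: C_1 → C_0 maps an edge to its endpoints' difference, ∂[p,q] = q − p.
The 4×6 boundary matrix has rank 3 and Smith normal form diag(1,1,1).

∂_2: C_2 → C_1 acts by ∂[p,q,r] = [q,r] − [p,r] + [p,q]. For instance
  ∂[v_0,v_1,v_2] = [v_1,v_2] − [v_0,v_2] + [v_0,v_1],
  ∂[v_1,v_2,v_3] = [v_2,v_3] − [v_1,v_3] + [v_1,v_2].
The 6×4 boundary matrix has rank 3 and Smith normal form diag(1,1,1).

Now H_k = ker ∂_k / im ∂_{k+1}, so:

  H_0: rank C_0 − rank ∂_1 = 4 − 3 = 1, and the invariant factors of ∂_1 are all 1, so H_0 ≅ Z.
  H_1: rank ker ∂_1 − rank ∂_2 = (6 − 3) − 3 = 0, and the invariant factors of ∂_2 are all 1, so H_1 ≅ 0.
  H_2: rank ker ∂_2 − rank ∂_3 = (4 − 3) − 0 = 1, and there is no ∂_3, so H_2 ≅ Z.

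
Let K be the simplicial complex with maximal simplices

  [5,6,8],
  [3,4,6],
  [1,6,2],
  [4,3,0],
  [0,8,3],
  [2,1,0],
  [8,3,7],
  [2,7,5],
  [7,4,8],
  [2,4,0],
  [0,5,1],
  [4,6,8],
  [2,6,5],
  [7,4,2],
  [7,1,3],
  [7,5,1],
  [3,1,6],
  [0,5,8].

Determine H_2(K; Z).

Take the total order 0 < 1 < 2 < 3 < 4 < 5 < 6 < 7 < 8 on the vertex set. Then K (dimension 2) consists of the simplices:

  0-simplices (9): [0], [1], [2], [3], [4], [5], [6], [7], [8]
  1-simplices (27): (27 of them)
  2-simplices (18): [0,1,2], [0,1,5], [0,2,4], [0,3,4], [0,3,8], [0,5,8], [1,2,6], [1,3,6], [1,3,7], [1,5,7], [2,4,7], [2,5,6], [2,5,7], [3,4,6], [3,7,8], [4,6,8], [4,7,8], [5,6,8]

giving chain groups C_0 ≅ Z^9, C_1 ≅ Z^27, C_2 ≅ Z^18.

Boundary ∂_1: C_1 → C_0 maps an edge to its endpoints' difference, ∂[p,q] = q − p. For instance
  ∂[0,5] = [5] − [0].
This gives a 9×27 integer matrix of rank 8; reducing to Smith normal form yields diagonal entries (1,1,1,1,1,1,1,1).

∂_2: C_2 → C_1 maps a triangle to the signed sum of its edges. For instance
  ∂[5,6,8] = [6,8] − [5,8] + [5,6],
  ∂[2,4,7] = [4,7] − [2,7] + [2,4].
The 27×18 boundary matrix has rank 18 and Smith normal form diag(1,1,1,1,1,1,1,1,1,1,1,1,1,1,1,1,1,2).

From H_k ≅ ker(∂_k) / im(∂_{k+1}) we obtain:

  H_2: rank ker ∂_2 − rank ∂_3 = (18 − 18) − 0 = 0, and there is no ∂_3, so H_2 = 0.

H_2 = 0.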